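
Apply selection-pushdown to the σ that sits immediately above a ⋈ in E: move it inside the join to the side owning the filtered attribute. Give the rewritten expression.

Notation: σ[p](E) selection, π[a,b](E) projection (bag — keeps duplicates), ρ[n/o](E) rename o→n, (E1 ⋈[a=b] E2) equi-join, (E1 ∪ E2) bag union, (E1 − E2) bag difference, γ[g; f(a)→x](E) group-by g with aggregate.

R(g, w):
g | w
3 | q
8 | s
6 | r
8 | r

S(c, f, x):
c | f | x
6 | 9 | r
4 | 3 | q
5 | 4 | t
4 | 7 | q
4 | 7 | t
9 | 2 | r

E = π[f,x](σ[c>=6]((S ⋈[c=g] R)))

σ filters on c, owned by the left side.
E' = π[f,x]((σ[c>=6](S) ⋈[c=g] R))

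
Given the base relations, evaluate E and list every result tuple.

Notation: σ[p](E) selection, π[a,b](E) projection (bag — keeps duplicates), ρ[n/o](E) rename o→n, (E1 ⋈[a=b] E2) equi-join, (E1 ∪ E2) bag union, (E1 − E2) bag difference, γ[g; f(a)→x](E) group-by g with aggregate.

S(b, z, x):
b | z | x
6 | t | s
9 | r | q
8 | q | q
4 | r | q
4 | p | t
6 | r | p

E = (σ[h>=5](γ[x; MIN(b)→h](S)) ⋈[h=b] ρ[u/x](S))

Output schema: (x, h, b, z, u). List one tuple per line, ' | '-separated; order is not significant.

Per-node cardinality:
  S → 6
  γ[x; MIN(b)→h](S) → 4
  σ[h>=5](γ[x; MIN(b)→h](S)) → 2
  S → 6
  ρ[u/x](S) → 6
  (σ[h>=5](γ[x; MIN(b)→h](S)) ⋈[h=b] ρ[u/x](S)) → 4

== RESULT ==
x | h | b | z | u
p | 6 | 6 | r | p
p | 6 | 6 | t | s
s | 6 | 6 | r | p
s | 6 | 6 | t | s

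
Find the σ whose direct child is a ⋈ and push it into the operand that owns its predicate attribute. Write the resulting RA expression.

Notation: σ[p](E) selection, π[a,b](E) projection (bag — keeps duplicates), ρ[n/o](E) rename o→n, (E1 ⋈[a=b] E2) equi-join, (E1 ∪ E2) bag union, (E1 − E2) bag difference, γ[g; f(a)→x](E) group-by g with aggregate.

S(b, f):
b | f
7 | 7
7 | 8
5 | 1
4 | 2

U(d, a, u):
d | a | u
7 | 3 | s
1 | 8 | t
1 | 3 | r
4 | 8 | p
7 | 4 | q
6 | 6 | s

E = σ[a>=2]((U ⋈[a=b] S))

σ filters on a, owned by the left side.
E' = (σ[a>=2](U) ⋈[a=b] S)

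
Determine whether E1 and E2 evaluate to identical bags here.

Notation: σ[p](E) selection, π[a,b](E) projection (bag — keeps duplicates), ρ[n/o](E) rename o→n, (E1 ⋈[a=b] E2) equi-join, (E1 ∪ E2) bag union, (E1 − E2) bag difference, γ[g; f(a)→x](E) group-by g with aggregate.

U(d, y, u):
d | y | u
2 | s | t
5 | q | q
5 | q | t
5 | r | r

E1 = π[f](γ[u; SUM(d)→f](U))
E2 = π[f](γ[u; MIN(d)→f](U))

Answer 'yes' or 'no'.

E1 stepwise |·|:
  U → 4
  γ[u; SUM(d)→f](U) → 3
  π[f](γ[u; SUM(d)→f](U)) → 3
E2 stepwise |·|:
  U → 4
  γ[u; MIN(d)→f](U) → 3
  π[f](γ[u; MIN(d)→f](U)) → 3

E1 result:
f
5
5
7
E2 result:
f
2
5
5
Witness: (7,) appears 1× in E1 but 0× in E2.

no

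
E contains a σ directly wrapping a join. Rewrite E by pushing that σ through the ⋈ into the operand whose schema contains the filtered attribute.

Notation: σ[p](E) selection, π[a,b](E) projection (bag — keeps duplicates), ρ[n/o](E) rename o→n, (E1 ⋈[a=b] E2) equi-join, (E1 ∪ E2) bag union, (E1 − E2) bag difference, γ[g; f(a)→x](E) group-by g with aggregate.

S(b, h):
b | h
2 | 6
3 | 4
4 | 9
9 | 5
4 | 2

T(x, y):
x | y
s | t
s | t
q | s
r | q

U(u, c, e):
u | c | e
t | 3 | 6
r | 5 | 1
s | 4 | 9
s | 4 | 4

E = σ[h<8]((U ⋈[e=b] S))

σ filters on h, owned by the right side.
E' = (U ⋈[e=b] σ[h<8](S))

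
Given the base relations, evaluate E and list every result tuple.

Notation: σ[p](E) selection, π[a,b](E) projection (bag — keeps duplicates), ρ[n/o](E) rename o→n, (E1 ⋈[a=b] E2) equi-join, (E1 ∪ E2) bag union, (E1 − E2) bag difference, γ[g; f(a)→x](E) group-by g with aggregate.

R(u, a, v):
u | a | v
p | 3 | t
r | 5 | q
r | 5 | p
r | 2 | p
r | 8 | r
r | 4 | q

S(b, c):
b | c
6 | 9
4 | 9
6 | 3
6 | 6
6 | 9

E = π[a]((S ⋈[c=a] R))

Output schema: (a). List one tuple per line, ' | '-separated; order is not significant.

Row counts bottom-up:
  S → 5
  R → 6
  (S ⋈[c=a] R) → 1
  π[a]((S ⋈[c=a] R)) → 1

== RESULT ==
a
3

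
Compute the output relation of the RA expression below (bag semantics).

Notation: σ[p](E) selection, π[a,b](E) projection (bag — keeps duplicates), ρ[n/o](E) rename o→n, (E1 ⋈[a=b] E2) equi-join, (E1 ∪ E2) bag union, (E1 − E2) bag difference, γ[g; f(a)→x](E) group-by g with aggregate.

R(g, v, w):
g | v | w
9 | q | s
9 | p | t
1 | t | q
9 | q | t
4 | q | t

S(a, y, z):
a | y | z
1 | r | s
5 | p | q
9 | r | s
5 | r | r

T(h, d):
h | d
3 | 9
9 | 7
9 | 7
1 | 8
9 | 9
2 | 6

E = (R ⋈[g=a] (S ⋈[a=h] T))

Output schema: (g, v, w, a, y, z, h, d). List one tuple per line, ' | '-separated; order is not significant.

Per-node cardinality:
  R → 5
  S → 4
  T → 6
  (S ⋈[a=h] T) → 4
  (R ⋈[g=a] (S ⋈[a=h] T)) → 10

== RESULT ==
g | v | w | a | y | z | h | d
1 | t | q | 1 | r | s | 1 | 8
9 | p | t | 9 | r | s | 9 | 7
9 | p | t | 9 | r | s | 9 | 7
9 | p | t | 9 | r | s | 9 | 9
9 | q | s | 9 | r | s | 9 | 7
9 | q | s | 9 | r | s | 9 | 7
9 | q | s | 9 | r | s | 9 | 9
9 | q | t | 9 | r | s | 9 | 7
9 | q | t | 9 | r | s | 9 | 7
9 | q | t | 9 | r | s | 9 | 9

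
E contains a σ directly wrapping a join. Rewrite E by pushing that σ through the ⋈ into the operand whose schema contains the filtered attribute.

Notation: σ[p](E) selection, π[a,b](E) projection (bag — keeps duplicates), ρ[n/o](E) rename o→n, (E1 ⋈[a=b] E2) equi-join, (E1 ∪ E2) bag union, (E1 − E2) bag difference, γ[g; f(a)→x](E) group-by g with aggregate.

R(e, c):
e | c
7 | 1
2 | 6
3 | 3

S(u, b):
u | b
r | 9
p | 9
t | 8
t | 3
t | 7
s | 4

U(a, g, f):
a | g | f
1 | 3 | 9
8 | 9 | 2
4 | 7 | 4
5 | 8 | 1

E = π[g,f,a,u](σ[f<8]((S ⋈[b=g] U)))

σ filters on f, owned by the right side.
E' = π[g,f,a,u]((S ⋈[b=g] σ[f<8](U)))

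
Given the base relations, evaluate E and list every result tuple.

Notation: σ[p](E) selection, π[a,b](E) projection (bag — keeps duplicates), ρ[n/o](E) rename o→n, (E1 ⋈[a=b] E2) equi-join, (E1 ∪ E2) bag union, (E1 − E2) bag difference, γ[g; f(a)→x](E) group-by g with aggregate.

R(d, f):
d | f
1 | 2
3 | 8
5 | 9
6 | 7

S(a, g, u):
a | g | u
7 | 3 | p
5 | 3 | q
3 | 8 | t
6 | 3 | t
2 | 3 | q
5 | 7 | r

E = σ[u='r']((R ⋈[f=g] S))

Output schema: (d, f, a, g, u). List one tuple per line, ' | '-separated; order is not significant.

Subexpression sizes:
  R → 4
  S → 6
  (R ⋈[f=g] S) → 2
  σ[u='r']((R ⋈[f=g] S)) → 1

== RESULT ==
d | f | a | g | u
6 | 7 | 5 | 7 | r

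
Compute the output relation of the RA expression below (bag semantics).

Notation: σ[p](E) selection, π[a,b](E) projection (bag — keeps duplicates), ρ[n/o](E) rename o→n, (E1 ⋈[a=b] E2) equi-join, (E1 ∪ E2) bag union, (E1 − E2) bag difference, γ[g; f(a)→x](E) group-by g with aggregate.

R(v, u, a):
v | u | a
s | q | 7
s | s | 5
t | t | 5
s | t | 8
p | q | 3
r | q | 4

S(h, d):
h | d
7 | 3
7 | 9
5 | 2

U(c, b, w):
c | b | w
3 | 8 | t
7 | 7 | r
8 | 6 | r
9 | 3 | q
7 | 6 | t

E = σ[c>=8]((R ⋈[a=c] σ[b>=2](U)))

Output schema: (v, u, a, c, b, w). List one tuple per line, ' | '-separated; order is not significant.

Stepwise |·|:
  R → 6
  U → 5
  σ[b>=2](U) → 5
  (R ⋈[a=c] σ[b>=2](U)) → 4
  σ[c>=8]((R ⋈[a=c] σ[b>=2](U))) → 1

== RESULT ==
v | u | a | c | b | w
s | t | 8 | 8 | 6 | r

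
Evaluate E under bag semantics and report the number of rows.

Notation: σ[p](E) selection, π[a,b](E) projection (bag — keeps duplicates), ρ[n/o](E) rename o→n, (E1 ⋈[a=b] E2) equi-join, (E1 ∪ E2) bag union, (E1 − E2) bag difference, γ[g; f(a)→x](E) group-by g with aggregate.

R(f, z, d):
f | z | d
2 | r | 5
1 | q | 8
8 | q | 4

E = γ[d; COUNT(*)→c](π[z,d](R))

Stepwise |·|:
  R → 3
  π[z,d](R) → 3
  γ[d; COUNT(*)→c](π[z,d](R)) → 3

|E| = 3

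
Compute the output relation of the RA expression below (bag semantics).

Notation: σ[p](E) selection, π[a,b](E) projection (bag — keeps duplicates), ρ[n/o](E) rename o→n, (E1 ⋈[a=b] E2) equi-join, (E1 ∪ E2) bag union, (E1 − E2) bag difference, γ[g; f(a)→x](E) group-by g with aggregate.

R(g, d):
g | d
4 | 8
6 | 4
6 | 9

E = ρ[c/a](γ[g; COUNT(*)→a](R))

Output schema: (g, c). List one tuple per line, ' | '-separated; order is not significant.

Subexpression sizes:
  R → 3
  γ[g; COUNT(*)→a](R) → 2
  ρ[c/a](γ[g; COUNT(*)→a](R)) → 2

== RESULT ==
g | c
4 | 1
6 | 2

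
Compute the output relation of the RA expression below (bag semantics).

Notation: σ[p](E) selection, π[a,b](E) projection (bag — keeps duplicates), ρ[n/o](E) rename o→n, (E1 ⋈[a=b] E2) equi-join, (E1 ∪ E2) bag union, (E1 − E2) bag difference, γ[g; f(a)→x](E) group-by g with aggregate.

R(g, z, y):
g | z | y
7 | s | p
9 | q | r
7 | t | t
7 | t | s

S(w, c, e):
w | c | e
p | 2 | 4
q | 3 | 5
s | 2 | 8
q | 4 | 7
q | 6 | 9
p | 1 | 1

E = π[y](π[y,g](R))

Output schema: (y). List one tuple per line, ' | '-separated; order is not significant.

Stepwise |·|:
  R → 4
  π[y,g](R) → 4
  π[y](π[y,g](R)) → 4

== RESULT ==
y
p
r
s
t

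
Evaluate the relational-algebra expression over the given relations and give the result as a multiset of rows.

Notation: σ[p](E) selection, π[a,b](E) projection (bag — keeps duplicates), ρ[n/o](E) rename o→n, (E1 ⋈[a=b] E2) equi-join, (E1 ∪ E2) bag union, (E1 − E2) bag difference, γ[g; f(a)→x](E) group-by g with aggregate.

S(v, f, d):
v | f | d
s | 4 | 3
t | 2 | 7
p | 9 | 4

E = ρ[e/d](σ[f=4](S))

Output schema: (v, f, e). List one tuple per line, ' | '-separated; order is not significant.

Per-node cardinality:
  S → 3
  σ[f=4](S) → 1
  ρ[e/d](σ[f=4](S)) → 1

== RESULT ==
v | f | e
s | 4 | 3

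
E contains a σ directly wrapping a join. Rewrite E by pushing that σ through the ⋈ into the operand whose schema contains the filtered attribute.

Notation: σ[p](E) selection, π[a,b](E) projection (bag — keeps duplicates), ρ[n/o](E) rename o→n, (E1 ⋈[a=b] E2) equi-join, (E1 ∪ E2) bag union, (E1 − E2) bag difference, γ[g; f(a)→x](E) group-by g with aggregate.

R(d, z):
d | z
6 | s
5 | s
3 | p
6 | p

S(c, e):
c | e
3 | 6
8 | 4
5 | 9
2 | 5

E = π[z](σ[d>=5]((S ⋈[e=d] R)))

σ filters on d, owned by the right side.
E' = π[z]((S ⋈[e=d] σ[d>=5](R)))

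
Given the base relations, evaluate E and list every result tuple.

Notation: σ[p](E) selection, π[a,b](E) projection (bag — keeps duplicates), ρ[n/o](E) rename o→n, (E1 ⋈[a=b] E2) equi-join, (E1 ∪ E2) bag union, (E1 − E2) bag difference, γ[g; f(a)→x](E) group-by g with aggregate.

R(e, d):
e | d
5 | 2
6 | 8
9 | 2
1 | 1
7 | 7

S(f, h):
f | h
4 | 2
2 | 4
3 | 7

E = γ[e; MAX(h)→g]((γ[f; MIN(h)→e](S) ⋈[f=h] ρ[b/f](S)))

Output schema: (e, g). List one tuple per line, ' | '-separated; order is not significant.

Stepwise |·|:
  S → 3
  γ[f; MIN(h)→e](S) → 3
  S → 3
  ρ[b/f](S) → 3
  (γ[f; MIN(h)→e](S) ⋈[f=h] ρ[b/f](S)) → 2
  γ[e; MAX(h)→g]((γ[f; MIN(h)→e](S) ⋈[f=h] ρ[b/f](S))) → 2

== RESULT ==
e | g
2 | 4
4 | 2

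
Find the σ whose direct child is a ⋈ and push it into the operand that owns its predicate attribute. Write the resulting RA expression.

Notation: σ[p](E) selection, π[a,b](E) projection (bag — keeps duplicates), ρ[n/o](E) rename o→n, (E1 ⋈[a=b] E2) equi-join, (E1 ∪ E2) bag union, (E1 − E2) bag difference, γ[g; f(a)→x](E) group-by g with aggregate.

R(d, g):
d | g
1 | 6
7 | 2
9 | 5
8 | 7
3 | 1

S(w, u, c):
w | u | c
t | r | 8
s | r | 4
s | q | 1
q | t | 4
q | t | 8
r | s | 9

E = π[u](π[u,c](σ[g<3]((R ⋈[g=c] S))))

σ filters on g, owned by the left side.
E' = π[u](π[u,c]((σ[g<3](R) ⋈[g=c] S)))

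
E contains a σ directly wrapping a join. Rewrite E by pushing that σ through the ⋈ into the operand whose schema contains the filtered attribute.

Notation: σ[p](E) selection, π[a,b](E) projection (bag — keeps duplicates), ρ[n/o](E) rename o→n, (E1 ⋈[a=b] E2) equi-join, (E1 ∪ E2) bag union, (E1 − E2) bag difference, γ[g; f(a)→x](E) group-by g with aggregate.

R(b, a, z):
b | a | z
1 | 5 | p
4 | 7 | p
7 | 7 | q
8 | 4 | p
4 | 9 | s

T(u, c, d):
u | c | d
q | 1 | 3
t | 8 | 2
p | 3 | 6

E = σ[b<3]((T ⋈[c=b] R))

σ filters on b, owned by the right side.
E' = (T ⋈[c=b] σ[b<3](R))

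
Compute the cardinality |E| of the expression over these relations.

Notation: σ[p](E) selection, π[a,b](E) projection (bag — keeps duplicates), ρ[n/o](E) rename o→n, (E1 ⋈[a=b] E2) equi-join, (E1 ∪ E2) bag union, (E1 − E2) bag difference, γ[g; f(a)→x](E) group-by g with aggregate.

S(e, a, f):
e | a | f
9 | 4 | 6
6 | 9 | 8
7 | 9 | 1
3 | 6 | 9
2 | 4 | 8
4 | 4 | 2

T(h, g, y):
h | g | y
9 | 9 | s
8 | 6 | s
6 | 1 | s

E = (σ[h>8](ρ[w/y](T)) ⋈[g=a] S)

Row counts bottom-up:
  T → 3
  ρ[w/y](T) → 3
  σ[h>8](ρ[w/y](T)) → 1
  S → 6
  (σ[h>8](ρ[w/y](T)) ⋈[g=a] S) → 2

|E| = 2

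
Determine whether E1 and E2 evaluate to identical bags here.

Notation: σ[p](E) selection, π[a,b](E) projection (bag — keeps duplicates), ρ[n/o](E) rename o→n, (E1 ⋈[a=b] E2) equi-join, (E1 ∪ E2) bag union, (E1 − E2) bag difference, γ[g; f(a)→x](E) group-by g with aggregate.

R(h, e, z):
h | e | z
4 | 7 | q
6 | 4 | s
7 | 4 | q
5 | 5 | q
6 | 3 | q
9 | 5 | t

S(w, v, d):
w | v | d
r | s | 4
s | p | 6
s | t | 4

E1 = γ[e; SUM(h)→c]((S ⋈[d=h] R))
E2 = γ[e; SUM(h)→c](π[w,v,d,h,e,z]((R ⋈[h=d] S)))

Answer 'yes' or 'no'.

E1 subexpression sizes:
  S → 3
  R → 6
  (S ⋈[d=h] R) → 4
  γ[e; SUM(h)→c]((S ⋈[d=h] R)) → 3
E2 subexpression sizes:
  R → 6
  S → 3
  (R ⋈[h=d] S) → 4
  π[w,v,d,h,e,z]((R ⋈[h=d] S)) → 4
  γ[e; SUM(h)→c](π[w,v,d,h,e,z]((R ⋈[h=d] S))) → 3

E1 and E2 produce the same multiset:
e | c
3 | 6
4 | 6
7 | 8

yes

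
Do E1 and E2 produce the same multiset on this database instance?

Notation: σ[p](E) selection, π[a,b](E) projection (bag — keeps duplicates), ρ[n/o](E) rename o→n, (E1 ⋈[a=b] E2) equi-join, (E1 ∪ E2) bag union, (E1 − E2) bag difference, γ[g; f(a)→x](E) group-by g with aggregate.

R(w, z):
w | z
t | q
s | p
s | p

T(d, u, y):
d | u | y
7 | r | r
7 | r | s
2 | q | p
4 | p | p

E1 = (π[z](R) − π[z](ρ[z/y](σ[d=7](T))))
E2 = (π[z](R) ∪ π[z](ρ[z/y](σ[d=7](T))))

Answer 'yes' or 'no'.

E1 subexpression sizes:
  R → 3
  π[z](R) → 3
  T → 4
  σ[d=7](T) → 2
  ρ[z/y](σ[d=7](T)) → 2
  π[z](ρ[z/y](σ[d=7](T))) → 2
  (π[z](R) − π[z](ρ[z/y](σ[d=7](T)))) → 3
E2 subexpression sizes:
  R → 3
  π[z](R) → 3
  T → 4
  σ[d=7](T) → 2
  ρ[z/y](σ[d=7](T)) → 2
  π[z](ρ[z/y](σ[d=7](T))) → 2
  (π[z](R) ∪ π[z](ρ[z/y](σ[d=7](T)))) → 5

E1 result:
z
p
p
q
E2 result:
z
p
p
q
r
s
Witness: ('s',) appears 0× in E1 but 1× in E2.

no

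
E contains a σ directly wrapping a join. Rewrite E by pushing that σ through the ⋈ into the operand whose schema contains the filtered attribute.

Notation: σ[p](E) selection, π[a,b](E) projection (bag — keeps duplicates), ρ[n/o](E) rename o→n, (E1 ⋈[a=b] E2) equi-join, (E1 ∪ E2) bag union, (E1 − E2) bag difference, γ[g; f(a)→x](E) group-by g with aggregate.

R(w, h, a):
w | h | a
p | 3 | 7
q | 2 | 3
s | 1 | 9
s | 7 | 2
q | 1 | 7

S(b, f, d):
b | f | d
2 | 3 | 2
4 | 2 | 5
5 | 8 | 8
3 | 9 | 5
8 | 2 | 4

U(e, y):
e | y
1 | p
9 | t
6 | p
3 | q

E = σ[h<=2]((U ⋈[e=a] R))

σ filters on h, owned by the right side.
E' = (U ⋈[e=a] σ[h<=2](R))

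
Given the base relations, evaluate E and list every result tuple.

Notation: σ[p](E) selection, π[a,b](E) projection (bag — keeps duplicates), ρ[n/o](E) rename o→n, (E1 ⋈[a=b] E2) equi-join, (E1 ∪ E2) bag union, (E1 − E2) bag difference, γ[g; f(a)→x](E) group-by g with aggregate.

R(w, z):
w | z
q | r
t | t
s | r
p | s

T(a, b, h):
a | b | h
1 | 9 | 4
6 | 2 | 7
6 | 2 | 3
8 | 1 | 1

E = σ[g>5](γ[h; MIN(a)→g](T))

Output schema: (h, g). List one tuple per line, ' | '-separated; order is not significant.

Per-node cardinality:
  T → 4
  γ[h; MIN(a)→g](T) → 4
  σ[g>5](γ[h; MIN(a)→g](T)) → 3

== RESULT ==
h | g
1 | 8
3 | 6
7 | 6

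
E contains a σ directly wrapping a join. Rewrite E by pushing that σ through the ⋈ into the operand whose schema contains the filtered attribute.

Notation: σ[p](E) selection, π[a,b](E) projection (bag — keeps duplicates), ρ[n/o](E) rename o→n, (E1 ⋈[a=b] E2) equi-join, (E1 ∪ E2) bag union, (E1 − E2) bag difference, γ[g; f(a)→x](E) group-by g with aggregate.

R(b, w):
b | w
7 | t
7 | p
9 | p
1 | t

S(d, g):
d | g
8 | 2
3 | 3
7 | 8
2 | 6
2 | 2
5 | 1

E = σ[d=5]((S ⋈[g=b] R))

σ filters on d, owned by the left side.
E' = (σ[d=5](S) ⋈[g=b] R)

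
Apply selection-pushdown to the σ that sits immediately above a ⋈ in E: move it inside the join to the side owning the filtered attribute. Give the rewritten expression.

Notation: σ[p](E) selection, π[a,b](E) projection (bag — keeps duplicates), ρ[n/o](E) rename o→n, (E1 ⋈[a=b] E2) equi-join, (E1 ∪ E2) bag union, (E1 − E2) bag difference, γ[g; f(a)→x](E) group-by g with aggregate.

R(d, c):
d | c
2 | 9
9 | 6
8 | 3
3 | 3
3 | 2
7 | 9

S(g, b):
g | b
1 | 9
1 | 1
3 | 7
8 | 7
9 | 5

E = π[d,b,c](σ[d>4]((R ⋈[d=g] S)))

σ filters on d, owned by the left side.
E' = π[d,b,c]((σ[d>4](R) ⋈[d=g] S))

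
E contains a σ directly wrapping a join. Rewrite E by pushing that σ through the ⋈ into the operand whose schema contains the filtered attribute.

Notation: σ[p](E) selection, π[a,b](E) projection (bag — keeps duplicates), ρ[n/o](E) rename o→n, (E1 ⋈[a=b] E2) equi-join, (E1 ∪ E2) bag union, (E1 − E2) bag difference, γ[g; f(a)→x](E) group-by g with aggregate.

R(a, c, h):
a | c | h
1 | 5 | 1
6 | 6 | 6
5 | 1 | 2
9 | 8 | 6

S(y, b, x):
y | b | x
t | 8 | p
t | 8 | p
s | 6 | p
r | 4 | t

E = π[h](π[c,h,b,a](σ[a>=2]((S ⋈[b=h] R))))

σ filters on a, owned by the right side.
E' = π[h](π[c,h,b,a]((S ⋈[b=h] σ[a>=2](R))))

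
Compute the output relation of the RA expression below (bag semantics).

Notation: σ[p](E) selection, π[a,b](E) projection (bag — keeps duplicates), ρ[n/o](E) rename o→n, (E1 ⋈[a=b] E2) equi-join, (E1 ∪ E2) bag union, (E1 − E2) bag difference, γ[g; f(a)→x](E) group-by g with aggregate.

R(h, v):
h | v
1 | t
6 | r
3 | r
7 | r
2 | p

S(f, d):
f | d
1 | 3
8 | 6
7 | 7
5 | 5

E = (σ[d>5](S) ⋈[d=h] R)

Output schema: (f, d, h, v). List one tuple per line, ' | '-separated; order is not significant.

Row counts bottom-up:
  S → 4
  σ[d>5](S) → 2
  R → 5
  (σ[d>5](S) ⋈[d=h] R) → 2

== RESULT ==
f | d | h | v
7 | 7 | 7 | r
8 | 6 | 6 | r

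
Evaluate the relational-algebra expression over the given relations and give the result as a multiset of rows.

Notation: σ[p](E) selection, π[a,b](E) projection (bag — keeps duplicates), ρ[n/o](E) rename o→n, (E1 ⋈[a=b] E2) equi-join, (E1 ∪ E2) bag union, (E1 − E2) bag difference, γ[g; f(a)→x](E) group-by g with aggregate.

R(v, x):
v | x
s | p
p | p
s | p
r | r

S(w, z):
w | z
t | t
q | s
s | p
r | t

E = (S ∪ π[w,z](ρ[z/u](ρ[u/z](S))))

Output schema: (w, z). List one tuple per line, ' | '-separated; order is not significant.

Per-node cardinality:
  S → 4
  S → 4
  ρ[u/z](S) → 4
  ρ[z/u](ρ[u/z](S)) → 4
  π[w,z](ρ[z/u](ρ[u/z](S))) → 4
  (S ∪ π[w,z](ρ[z/u](ρ[u/z](S)))) → 8

== RESULT ==
w | z
q | s
q | s
r | t
r | t
s | p
s | p
t | t
t | t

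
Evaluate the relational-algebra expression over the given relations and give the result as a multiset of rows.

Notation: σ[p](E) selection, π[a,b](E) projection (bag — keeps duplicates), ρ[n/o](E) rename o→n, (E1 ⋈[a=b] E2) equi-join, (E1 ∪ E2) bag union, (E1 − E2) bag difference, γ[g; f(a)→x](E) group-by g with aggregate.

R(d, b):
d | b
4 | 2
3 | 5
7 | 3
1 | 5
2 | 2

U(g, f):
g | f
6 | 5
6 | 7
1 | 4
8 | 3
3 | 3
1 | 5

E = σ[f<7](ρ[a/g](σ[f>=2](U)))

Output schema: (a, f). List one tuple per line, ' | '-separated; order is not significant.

Stepwise |·|:
  U → 6
  σ[f>=2](U) → 6
  ρ[a/g](σ[f>=2](U)) → 6
  σ[f<7](ρ[a/g](σ[f>=2](U))) → 5

== RESULT ==
a | f
1 | 4
1 | 5
3 | 3
6 | 5
8 | 3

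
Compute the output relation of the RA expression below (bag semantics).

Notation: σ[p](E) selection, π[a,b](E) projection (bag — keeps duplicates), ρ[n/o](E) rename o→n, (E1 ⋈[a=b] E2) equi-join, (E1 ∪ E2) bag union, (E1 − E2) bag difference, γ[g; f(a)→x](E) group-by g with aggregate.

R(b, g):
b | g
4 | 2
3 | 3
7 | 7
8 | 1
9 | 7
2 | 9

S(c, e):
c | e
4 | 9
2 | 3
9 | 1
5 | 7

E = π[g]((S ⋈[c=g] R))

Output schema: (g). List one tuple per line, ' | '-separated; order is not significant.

Per-node cardinality:
  S → 4
  R → 6
  (S ⋈[c=g] R) → 2
  π[g]((S ⋈[c=g] R)) → 2

== RESULT ==
g
2
9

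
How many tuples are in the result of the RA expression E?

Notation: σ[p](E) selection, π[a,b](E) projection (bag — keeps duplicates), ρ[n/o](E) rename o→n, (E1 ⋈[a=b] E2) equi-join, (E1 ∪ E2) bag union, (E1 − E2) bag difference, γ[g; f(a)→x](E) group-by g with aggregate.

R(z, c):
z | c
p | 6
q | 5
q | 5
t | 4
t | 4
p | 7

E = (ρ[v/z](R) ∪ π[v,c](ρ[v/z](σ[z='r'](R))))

Subexpression sizes:
  R → 6
  ρ[v/z](R) → 6
  R → 6
  σ[z='r'](R) → 0
  ρ[v/z](σ[z='r'](R)) → 0
  π[v,c](ρ[v/z](σ[z='r'](R))) → 0
  (ρ[v/z](R) ∪ π[v,c](ρ[v/z](σ[z='r'](R)))) → 6

|E| = 6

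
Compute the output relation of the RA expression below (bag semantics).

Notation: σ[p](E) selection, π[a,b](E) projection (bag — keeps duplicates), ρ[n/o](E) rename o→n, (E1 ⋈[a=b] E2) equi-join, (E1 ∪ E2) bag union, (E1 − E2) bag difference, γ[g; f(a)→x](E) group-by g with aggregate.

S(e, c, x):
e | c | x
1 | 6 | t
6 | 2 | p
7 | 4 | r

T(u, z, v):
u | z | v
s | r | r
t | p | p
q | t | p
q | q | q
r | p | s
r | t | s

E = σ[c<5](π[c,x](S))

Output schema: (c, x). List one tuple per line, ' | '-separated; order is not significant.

Per-node cardinality:
  S → 3
  π[c,x](S) → 3
  σ[c<5](π[c,x](S)) → 2

== RESULT ==
c | x
2 | p
4 | r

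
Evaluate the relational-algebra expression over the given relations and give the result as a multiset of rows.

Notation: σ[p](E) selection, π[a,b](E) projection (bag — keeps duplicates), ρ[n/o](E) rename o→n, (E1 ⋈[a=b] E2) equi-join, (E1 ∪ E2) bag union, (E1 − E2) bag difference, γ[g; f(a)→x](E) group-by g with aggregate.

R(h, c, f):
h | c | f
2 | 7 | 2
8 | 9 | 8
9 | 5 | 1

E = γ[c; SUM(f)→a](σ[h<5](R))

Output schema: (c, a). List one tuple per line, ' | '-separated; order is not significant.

Row counts bottom-up:
  R → 3
  σ[h<5](R) → 1
  γ[c; SUM(f)→a](σ[h<5](R)) → 1

== RESULT ==
c | a
7 | 2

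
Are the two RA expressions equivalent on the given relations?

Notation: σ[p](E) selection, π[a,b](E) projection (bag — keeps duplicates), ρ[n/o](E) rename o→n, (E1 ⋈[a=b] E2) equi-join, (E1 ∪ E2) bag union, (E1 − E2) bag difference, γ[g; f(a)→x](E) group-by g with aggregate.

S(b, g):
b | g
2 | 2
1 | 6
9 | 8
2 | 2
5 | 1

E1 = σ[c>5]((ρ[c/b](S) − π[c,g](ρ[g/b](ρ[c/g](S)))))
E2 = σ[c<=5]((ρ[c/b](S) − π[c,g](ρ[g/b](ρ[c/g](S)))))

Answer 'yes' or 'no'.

E1 stepwise |·|:
  S → 5
  ρ[c/b](S) → 5
  S → 5
  ρ[c/g](S) → 5
  ρ[g/b](ρ[c/g](S)) → 5
  π[c,g](ρ[g/b](ρ[c/g](S))) → 5
  (ρ[c/b](S) − π[c,g](ρ[g/b](ρ[c/g](S)))) → 3
  σ[c>5]((ρ[c/b](S) − π[c,g](ρ[g/b](ρ[c/g](S))))) → 1
E2 stepwise |·|:
  S → 5
  ρ[c/b](S) → 5
  S → 5
  ρ[c/g](S) → 5
  ρ[g/b](ρ[c/g](S)) → 5
  π[c,g](ρ[g/b](ρ[c/g](S))) → 5
  (ρ[c/b](S) − π[c,g](ρ[g/b](ρ[c/g](S)))) → 3
  σ[c<=5]((ρ[c/b](S) − π[c,g](ρ[g/b](ρ[c/g](S))))) → 2

E1 result:
c | g
9 | 8
E2 result:
c | g
1 | 6
5 | 1
Witness: (1, 6) appears 0× in E1 but 1× in E2.

no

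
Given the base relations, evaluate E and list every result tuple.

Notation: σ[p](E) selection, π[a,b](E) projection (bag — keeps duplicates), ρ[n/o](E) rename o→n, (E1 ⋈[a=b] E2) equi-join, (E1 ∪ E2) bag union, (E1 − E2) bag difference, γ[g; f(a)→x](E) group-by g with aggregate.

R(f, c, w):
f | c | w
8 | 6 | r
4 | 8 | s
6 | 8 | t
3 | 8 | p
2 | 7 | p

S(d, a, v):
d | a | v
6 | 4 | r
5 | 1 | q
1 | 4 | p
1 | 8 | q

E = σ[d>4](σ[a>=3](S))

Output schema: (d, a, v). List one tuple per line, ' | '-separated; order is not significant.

Subexpression sizes:
  S → 4
  σ[a>=3](S) → 3
  σ[d>4](σ[a>=3](S)) → 1

== RESULT ==
d | a | v
6 | 4 | r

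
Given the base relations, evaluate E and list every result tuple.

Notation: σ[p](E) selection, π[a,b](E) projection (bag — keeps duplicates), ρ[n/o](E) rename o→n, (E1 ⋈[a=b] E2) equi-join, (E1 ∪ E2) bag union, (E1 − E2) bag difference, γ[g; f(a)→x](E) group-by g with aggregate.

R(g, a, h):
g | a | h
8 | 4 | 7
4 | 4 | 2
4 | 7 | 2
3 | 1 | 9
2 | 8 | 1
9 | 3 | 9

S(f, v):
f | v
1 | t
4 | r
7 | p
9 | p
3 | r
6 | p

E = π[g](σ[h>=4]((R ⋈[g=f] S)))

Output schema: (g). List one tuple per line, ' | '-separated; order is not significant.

Stepwise |·|:
  R → 6
  S → 6
  (R ⋈[g=f] S) → 4
  σ[h>=4]((R ⋈[g=f] S)) → 2
  π[g](σ[h>=4]((R ⋈[g=f] S))) → 2

== RESULT ==
g
3
9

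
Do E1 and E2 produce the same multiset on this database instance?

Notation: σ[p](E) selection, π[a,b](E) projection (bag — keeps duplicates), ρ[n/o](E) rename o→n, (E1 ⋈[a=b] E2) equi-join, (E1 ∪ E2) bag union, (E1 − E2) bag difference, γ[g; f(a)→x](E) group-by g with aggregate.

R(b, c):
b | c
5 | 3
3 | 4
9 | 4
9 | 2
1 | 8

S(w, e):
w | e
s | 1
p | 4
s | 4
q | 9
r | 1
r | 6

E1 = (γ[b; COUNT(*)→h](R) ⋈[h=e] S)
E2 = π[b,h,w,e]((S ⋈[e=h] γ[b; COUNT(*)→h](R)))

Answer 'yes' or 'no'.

E1 subexpression sizes:
  R → 5
  γ[b; COUNT(*)→h](R) → 4
  S → 6
  (γ[b; COUNT(*)→h](R) ⋈[h=e] S) → 6
E2 subexpression sizes:
  S → 6
  R → 5
  γ[b; COUNT(*)→h](R) → 4
  (S ⋈[e=h] γ[b; COUNT(*)→h](R)) → 6
  π[b,h,w,e]((S ⋈[e=h] γ[b; COUNT(*)→h](R))) → 6

E1 and E2 produce the same multiset:
b | h | w | e
1 | 1 | r | 1
1 | 1 | s | 1
3 | 1 | r | 1
3 | 1 | s | 1
5 | 1 | r | 1
5 | 1 | s | 1

yes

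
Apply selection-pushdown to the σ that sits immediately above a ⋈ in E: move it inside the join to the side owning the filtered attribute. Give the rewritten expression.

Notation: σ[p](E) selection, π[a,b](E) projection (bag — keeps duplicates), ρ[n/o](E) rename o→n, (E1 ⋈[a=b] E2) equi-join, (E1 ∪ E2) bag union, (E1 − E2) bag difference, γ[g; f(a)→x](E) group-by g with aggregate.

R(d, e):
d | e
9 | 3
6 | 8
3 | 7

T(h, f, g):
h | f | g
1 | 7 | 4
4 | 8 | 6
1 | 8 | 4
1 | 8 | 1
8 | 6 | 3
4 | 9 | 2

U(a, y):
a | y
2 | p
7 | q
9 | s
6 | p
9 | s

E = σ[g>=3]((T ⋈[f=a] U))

σ filters on g, owned by the left side.
E' = (σ[g>=3](T) ⋈[f=a] U)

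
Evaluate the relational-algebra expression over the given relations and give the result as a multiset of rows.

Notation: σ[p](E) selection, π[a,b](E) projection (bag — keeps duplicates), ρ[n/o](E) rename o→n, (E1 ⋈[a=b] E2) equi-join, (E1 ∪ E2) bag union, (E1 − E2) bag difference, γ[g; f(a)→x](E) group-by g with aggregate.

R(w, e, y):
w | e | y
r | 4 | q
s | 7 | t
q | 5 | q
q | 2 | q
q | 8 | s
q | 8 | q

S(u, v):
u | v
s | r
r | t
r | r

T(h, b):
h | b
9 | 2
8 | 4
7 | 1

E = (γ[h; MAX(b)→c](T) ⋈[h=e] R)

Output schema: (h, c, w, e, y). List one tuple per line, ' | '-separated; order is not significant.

Subexpression sizes:
  T → 3
  γ[h; MAX(b)→c](T) → 3
  R → 6
  (γ[h; MAX(b)→c](T) ⋈[h=e] R) → 3

== RESULT ==
h | c | w | e | y
7 | 1 | s | 7 | t
8 | 4 | q | 8 | q
8 | 4 | q | 8 | s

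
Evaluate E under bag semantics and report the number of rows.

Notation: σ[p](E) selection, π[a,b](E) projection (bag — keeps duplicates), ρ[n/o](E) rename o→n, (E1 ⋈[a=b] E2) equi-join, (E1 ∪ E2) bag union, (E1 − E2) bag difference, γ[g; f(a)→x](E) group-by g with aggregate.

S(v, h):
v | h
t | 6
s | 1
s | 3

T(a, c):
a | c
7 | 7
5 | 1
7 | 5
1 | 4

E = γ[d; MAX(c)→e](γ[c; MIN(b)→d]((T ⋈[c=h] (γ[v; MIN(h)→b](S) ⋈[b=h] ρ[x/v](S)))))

Row counts bottom-up:
  T → 4
  S → 3
  γ[v; MIN(h)→b](S) → 2
  S → 3
  ρ[x/v](S) → 3
  (γ[v; MIN(h)→b](S) ⋈[b=h] ρ[x/v](S)) → 2
  (T ⋈[c=h] (γ[v; MIN(h)→b](S) ⋈[b=h] ρ[x/v](S))) → 1
  γ[c; MIN(b)→d]((T ⋈[c=h] (γ[v; MIN(h)→b](S) ⋈[b=h] ρ[x/v](S)))) → 1
  γ[d; MAX(c)→e](γ[c; MIN(b)→d]((T ⋈[c=h] (γ[v; MIN(h)→b](S) ⋈[b=h] ρ[x/v](S))))) → 1

|E| = 1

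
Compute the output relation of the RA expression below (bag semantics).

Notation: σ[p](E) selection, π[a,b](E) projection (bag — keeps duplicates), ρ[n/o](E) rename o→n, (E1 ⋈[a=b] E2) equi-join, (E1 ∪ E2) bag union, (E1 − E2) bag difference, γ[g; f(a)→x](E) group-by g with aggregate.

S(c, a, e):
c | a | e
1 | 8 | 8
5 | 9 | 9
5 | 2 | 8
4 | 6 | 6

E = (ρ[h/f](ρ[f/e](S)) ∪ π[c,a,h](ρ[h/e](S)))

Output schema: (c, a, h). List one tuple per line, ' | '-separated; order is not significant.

Row counts bottom-up:
  S → 4
  ρ[f/e](S) → 4
  ρ[h/f](ρ[f/e](S)) → 4
  S → 4
  ρ[h/e](S) → 4
  π[c,a,h](ρ[h/e](S)) → 4
  (ρ[h/f](ρ[f/e](S)) ∪ π[c,a,h](ρ[h/e](S))) → 8

== RESULT ==
c | a | h
1 | 8 | 8
1 | 8 | 8
4 | 6 | 6
4 | 6 | 6
5 | 2 | 8
5 | 2 | 8
5 | 9 | 9
5 | 9 | 9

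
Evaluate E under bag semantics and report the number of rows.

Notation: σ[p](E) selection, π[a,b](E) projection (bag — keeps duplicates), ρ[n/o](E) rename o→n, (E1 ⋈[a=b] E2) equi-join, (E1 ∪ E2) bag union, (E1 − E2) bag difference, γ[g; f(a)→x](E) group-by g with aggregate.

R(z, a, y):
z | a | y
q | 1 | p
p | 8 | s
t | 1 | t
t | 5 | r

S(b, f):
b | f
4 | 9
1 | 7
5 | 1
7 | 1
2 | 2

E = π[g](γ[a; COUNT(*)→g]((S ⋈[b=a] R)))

Row counts bottom-up:
  S → 5
  R → 4
  (S ⋈[b=a] R) → 3
  γ[a; COUNT(*)→g]((S ⋈[b=a] R)) → 2
  π[g](γ[a; COUNT(*)→g]((S ⋈[b=a] R))) → 2

|E| = 2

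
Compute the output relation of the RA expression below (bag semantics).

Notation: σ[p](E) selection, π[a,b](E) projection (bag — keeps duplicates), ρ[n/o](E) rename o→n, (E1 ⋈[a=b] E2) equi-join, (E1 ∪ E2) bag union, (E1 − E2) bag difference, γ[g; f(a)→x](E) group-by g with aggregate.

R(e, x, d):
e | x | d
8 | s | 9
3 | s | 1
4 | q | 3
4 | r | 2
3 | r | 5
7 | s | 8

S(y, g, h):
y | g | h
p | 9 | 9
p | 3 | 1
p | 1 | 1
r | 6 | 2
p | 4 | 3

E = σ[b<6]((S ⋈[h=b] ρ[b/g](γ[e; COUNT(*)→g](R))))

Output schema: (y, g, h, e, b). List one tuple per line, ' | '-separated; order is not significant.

Stepwise |·|:
  S → 5
  R → 6
  γ[e; COUNT(*)→g](R) → 4
  ρ[b/g](γ[e; COUNT(*)→g](R)) → 4
  (S ⋈[h=b] ρ[b/g](γ[e; COUNT(*)→g](R))) → 6
  σ[b<6]((S ⋈[h=b] ρ[b/g](γ[e; COUNT(*)→g](R)))) → 6

== RESULT ==
y | g | h | e | b
p | 1 | 1 | 7 | 1
p | 1 | 1 | 8 | 1
p | 3 | 1 | 7 | 1
p | 3 | 1 | 8 | 1
r | 6 | 2 | 3 | 2
r | 6 | 2 | 4 | 2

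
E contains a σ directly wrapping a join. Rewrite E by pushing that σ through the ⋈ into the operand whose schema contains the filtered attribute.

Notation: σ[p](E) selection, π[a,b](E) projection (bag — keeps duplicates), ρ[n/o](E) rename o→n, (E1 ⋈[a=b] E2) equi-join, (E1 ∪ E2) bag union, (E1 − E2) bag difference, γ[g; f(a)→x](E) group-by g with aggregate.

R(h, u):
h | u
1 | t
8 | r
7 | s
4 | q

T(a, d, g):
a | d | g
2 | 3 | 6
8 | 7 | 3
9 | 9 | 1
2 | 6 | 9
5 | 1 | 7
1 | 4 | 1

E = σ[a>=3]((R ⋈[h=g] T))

σ filters on a, owned by the right side.
E' = (R ⋈[h=g] σ[a>=3](T))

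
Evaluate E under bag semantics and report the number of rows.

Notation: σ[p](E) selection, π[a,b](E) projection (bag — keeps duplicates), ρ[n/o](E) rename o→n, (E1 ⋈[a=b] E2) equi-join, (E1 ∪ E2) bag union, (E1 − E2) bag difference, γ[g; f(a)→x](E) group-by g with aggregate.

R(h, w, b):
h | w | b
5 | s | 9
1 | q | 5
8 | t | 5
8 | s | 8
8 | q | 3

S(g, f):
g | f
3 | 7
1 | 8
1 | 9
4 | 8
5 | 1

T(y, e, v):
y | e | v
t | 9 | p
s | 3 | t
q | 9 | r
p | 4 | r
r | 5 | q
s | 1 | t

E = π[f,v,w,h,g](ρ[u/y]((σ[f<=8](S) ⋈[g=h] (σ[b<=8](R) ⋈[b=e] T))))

Per-node cardinality:
  S → 5
  σ[f<=8](S) → 4
  R → 5
  σ[b<=8](R) → 4
  T → 6
  (σ[b<=8](R) ⋈[b=e] T) → 3
  (σ[f<=8](S) ⋈[g=h] (σ[b<=8](R) ⋈[b=e] T)) → 1
  ρ[u/y]((σ[f<=8](S) ⋈[g=h] (σ[b<=8](R) ⋈[b=e] T))) → 1
  π[f,v,w,h,g](ρ[u/y]((σ[f<=8](S) ⋈[g=h] (σ[b<=8](R) ⋈[b=e] T)))) → 1

|E| = 1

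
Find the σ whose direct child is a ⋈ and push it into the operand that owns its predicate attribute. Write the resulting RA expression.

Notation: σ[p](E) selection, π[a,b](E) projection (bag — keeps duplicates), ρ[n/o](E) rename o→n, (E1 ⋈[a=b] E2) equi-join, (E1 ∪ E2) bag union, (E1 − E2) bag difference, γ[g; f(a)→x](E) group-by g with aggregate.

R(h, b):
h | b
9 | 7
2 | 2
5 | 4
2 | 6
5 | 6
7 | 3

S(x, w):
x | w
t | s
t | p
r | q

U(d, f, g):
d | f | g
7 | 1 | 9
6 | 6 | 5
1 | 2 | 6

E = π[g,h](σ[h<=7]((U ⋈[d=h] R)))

σ filters on h, owned by the right side.
E' = π[g,h]((U ⋈[d=h] σ[h<=7](R)))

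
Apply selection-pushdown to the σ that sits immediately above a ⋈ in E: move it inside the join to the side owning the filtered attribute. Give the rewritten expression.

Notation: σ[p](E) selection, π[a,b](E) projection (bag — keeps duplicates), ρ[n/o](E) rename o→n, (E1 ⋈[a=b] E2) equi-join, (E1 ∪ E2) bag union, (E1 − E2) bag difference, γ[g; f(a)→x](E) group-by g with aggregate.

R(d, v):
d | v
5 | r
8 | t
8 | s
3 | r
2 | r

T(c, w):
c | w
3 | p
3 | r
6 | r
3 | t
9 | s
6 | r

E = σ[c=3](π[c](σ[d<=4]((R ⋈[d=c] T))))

σ filters on d, owned by the left side.
E' = σ[c=3](π[c]((σ[d<=4](R) ⋈[d=c] T)))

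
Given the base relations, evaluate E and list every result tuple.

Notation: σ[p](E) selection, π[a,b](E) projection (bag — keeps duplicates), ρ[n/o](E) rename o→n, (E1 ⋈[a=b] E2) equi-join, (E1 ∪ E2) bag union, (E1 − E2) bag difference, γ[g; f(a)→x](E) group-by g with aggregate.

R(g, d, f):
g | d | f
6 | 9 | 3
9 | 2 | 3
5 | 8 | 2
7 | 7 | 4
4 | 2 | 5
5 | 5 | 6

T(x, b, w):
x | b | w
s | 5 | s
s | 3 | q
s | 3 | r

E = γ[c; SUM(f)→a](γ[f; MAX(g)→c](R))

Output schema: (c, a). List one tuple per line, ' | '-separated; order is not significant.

Per-node cardinality:
  R → 6
  γ[f; MAX(g)→c](R) → 5
  γ[c; SUM(f)→a](γ[f; MAX(g)→c](R)) → 4

== RESULT ==
c | a
4 | 5
5 | 8
7 | 4
9 | 3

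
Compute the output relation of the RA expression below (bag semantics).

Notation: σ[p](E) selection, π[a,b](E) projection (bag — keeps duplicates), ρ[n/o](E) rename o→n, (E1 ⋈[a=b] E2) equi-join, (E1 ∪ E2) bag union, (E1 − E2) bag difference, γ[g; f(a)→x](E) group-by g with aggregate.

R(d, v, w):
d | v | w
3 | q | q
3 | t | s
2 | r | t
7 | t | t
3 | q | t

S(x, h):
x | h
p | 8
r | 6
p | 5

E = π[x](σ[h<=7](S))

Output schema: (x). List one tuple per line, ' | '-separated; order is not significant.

Subexpression sizes:
  S → 3
  σ[h<=7](S) → 2
  π[x](σ[h<=7](S)) → 2

== RESULT ==
x
p
r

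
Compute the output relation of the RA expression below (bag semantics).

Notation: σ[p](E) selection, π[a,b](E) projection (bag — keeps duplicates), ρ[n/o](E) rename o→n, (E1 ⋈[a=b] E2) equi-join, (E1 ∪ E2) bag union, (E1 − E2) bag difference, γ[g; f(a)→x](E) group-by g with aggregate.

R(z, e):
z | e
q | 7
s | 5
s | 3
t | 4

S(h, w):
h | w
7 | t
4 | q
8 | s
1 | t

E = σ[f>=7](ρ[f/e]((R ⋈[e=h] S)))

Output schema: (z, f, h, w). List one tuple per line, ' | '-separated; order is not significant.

Row counts bottom-up:
  R → 4
  S → 4
  (R ⋈[e=h] S) → 2
  ρ[f/e]((R ⋈[e=h] S)) → 2
  σ[f>=7](ρ[f/e]((R ⋈[e=h] S))) → 1

== RESULT ==
z | f | h | w
q | 7 | 7 | t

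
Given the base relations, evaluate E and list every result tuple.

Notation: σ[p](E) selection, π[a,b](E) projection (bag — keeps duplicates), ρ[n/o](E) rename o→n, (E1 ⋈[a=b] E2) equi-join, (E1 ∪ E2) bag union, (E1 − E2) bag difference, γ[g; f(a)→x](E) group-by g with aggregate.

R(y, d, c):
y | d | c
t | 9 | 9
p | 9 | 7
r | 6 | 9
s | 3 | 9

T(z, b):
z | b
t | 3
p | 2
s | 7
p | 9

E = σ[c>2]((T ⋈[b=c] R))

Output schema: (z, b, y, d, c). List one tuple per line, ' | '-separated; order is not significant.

Per-node cardinality:
  T → 4
  R → 4
  (T ⋈[b=c] R) → 4
  σ[c>2]((T ⋈[b=c] R)) → 4

== RESULT ==
z | b | y | d | c
p | 9 | r | 6 | 9
p | 9 | s | 3 | 9
p | 9 | t | 9 | 9
s | 7 | p | 9 | 7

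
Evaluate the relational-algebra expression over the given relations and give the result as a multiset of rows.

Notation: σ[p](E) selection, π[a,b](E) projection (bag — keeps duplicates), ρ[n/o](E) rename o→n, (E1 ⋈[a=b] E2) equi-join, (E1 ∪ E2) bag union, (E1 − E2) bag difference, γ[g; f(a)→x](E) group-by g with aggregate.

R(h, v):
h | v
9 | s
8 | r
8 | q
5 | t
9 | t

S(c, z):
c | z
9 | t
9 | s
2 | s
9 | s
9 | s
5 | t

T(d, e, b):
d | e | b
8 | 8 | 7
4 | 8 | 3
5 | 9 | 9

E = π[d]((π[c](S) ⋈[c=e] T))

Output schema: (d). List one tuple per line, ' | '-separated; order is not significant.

Row counts bottom-up:
  S → 6
  π[c](S) → 6
  T → 3
  (π[c](S) ⋈[c=e] T) → 4
  π[d]((π[c](S) ⋈[c=e] T)) → 4

== RESULT ==
d
5
5
5
5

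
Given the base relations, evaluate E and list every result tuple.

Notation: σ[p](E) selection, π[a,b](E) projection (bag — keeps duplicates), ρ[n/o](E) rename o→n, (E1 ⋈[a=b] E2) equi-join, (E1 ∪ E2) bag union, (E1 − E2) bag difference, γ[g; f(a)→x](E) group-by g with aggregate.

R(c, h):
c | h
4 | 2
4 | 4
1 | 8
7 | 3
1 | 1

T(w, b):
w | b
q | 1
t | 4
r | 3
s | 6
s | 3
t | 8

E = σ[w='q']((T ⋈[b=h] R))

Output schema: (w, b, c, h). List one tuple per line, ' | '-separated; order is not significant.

Subexpression sizes:
  T → 6
  R → 5
  (T ⋈[b=h] R) → 5
  σ[w='q']((T ⋈[b=h] R)) → 1

== RESULT ==
w | b | c | h
q | 1 | 1 | 1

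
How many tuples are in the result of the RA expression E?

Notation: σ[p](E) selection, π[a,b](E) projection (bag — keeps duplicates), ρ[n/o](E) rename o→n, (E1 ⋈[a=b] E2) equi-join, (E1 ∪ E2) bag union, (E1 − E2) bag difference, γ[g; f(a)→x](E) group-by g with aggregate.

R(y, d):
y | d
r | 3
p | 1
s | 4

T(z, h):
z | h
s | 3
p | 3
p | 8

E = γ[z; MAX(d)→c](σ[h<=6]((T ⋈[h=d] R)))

Subexpression sizes:
  T → 3
  R → 3
  (T ⋈[h=d] R) → 2
  σ[h<=6]((T ⋈[h=d] R)) → 2
  γ[z; MAX(d)→c](σ[h<=6]((T ⋈[h=d] R))) → 2

|E| = 2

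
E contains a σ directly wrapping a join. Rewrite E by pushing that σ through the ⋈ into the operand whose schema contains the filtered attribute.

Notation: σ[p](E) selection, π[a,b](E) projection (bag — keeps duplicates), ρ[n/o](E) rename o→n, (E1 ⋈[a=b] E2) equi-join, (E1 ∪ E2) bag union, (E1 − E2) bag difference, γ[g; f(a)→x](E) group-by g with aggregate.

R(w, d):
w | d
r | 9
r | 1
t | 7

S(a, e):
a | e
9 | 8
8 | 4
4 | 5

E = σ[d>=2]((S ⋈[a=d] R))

σ filters on d, owned by the right side.
E' = (S ⋈[a=d] σ[d>=2](R))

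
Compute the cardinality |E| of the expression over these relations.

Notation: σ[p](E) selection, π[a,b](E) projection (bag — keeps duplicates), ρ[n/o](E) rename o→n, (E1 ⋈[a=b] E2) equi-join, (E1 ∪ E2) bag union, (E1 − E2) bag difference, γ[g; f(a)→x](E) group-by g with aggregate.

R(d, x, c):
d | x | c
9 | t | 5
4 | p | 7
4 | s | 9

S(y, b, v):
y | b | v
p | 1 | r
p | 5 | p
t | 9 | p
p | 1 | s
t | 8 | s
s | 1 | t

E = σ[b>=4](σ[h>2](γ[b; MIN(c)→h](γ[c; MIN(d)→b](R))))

Row counts bottom-up:
  R → 3
  γ[c; MIN(d)→b](R) → 3
  γ[b; MIN(c)→h](γ[c; MIN(d)→b](R)) → 2
  σ[h>2](γ[b; MIN(c)→h](γ[c; MIN(d)→b](R))) → 2
  σ[b>=4](σ[h>2](γ[b; MIN(c)→h](γ[c; MIN(d)→b](R)))) → 2

|E| = 2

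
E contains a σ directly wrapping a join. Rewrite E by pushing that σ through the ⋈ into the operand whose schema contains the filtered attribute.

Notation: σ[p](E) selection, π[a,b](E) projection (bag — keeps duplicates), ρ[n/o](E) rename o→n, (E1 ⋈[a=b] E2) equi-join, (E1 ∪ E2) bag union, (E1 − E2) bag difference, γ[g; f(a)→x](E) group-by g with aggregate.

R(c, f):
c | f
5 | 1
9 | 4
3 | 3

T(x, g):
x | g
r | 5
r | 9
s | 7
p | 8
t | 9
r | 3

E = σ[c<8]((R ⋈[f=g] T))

σ filters on c, owned by the left side.
E' = (σ[c<8](R) ⋈[f=g] T)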